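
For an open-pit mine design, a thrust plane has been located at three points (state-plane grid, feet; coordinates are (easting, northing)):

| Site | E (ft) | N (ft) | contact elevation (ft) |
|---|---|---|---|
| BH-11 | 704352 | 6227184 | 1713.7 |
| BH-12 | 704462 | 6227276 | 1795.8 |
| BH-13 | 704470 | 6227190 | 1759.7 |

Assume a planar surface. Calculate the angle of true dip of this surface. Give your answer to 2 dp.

Two edge vectors: BH-11→BH-12 = (110, 92, 82.1), BH-11→BH-13 = (118, 6, 46).
Normal n = (BH-11→BH-12) × (BH-11→BH-13) = (3739.4, 4627.8, -10196).
So ∂z/∂E = −n_x/n_z = 0.36675 and ∂z/∂N = −n_y/n_z = 0.45388.
Gradient magnitude |∇z| = √(a² + b²) = √(0.13451 + 0.20601) = 0.58354.
True dip = arctan(0.58354) = 30.27°, dipping toward SW (azimuth ≈ 219°).

30.27°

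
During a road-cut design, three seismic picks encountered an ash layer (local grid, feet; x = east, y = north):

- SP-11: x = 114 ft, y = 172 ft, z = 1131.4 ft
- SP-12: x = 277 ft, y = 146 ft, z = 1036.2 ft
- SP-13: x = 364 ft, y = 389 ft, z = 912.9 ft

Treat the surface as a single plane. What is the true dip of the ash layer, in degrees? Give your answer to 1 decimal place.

Let the plane be z = a·x + b·y + c.
SP-12−SP-11: 163a − 26b = −95.2;  SP-13−SP-11: 250a + 217b = −218.5.
Solving gives a = −0.62906, b = −0.28219.
Gradient magnitude |∇z| = √(a² + b²) = √(0.39572 + 0.07963) = 0.68945.
True dip = arctan(0.68945) = 34.6°, dipping toward ENE (azimuth ≈ 066°).

34.6°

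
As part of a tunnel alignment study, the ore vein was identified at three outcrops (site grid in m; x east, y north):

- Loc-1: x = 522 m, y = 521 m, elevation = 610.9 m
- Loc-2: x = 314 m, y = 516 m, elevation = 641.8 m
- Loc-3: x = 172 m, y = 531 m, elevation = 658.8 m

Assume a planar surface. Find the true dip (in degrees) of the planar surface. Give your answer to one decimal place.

14.8°

Let the plane be z = a·x + b·y + c.
Loc-2−Loc-1: −208a − 5b = 30.9;  Loc-3−Loc-1: −350a + 10b = 47.9.
Solving gives a = −0.14321, b = −0.22240.
Gradient magnitude |∇z| = √(a² + b²) = √(0.02051 + 0.04946) = 0.26452.
True dip = arctan(0.26452) = 14.8°, dipping toward NNE (azimuth ≈ 033°).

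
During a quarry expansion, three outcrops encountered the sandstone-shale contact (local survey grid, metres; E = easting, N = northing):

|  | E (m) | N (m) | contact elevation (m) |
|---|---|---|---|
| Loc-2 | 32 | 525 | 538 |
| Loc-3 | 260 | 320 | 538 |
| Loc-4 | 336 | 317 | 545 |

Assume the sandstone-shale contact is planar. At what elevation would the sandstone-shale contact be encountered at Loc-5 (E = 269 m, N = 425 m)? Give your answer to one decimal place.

Two edge vectors: Loc-2→Loc-3 = (228, -205, 0), Loc-2→Loc-4 = (304, -208, 7).
Normal n = (Loc-2→Loc-3) × (Loc-2→Loc-4) = (-1435, -1596, 14896).
So ∂z/∂E = −n_x/n_z = 0.09633 and ∂z/∂N = −n_y/n_z = 0.10714.
Intercept c from Loc-2: 538 − 3.08 − 56.25 = 478.67.
At (269, 425): z = 25.9 + 45.5 + 478.67 = 550.1 m.

550.1 m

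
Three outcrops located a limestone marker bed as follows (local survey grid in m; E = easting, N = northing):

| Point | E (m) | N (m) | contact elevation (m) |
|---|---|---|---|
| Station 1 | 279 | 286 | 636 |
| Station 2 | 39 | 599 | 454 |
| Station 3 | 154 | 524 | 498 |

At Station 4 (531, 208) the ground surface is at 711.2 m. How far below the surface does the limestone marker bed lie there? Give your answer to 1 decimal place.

28.5 m

Two edge vectors: Station 1→Station 2 = (-240, 313, -182), Station 1→Station 3 = (-125, 238, -138).
Normal n = (Station 1→Station 2) × (Station 1→Station 3) = (122, -10370, -17995).
So ∂z/∂E = −n_x/n_z = 0.00678 and ∂z/∂N = −n_y/n_z = −0.57627.
Intercept c from Station 1: 636 − 1.89 + 164.81 = 798.92.
At (531, 208): z_contact = 3.60 − 119.86 + 798.92 = 682.66 m.
Depth below ground = 711.2 − 682.66 = 28.5 m.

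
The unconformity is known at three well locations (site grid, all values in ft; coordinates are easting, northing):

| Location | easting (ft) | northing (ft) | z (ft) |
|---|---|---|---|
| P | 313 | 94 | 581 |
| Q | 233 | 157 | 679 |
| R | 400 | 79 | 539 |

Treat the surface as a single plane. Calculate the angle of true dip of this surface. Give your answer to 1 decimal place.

Two edge vectors: P→Q = (-80, 63, 98), P→R = (87, -15, -42).
Normal n = (P→Q) × (P→R) = (-1176, 5166, -4281).
So ∂z/∂easting = −n_x/n_z = −0.27470 and ∂z/∂northing = −n_y/n_z = 1.20673.
Gradient magnitude |∇z| = √(a² + b²) = √(0.07546 + 1.45619) = 1.23760.
True dip = arctan(1.23760) = 51.1°, dipping toward SSE (azimuth ≈ 167°).

51.1°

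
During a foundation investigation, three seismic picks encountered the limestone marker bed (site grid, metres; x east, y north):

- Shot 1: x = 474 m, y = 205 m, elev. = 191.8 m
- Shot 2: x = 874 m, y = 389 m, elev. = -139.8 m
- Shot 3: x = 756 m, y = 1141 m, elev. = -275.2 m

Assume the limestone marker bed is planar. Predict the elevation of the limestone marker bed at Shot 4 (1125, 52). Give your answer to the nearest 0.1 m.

-217.0 m

Two edge vectors: Shot 1→Shot 2 = (400, 184, -331.6), Shot 1→Shot 3 = (282, 936, -467).
Normal n = (Shot 1→Shot 2) × (Shot 1→Shot 3) = (224449.6, 93288.8, 322512).
So ∂z/∂x = −n_x/n_z = −0.695942 and ∂z/∂y = −n_y/n_z = −0.289257.
Intercept c from Shot 1: 191.8 + 329.88 + 59.30 = 580.97.
At (1125, 52): z = −782.9 − 15.0 + 580.97 = -217.0 m.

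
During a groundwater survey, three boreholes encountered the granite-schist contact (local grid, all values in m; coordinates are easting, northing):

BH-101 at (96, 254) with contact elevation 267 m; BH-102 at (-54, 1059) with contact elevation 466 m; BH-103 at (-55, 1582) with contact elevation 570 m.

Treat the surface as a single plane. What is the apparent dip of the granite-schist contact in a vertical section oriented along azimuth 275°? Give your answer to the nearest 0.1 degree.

Let the plane be z = a·easting + b·northing + c.
BH-102−BH-101: −150a + 805b = 199;  BH-103−BH-101: −151a + 1328b = 303.
Solving gives a = −0.26218, b = 0.19835.
Unit vector along 275° is (sin 275°, cos 275°) = (-0.9962, 0.0872).
Slope in that direction = a·(-0.9962) + b·(0.0872) = 0.27847.
Apparent dip = arctan|0.27847| = 15.6° (true dip is 18.2°, so apparent ≤ true as expected).

15.6°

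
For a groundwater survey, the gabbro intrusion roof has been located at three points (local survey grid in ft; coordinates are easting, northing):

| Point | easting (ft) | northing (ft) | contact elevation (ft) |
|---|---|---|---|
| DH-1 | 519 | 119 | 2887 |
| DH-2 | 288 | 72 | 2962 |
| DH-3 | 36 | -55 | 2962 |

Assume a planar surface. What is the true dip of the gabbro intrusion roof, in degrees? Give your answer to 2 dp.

Two edge vectors: DH-1→DH-2 = (-231, -47, 75), DH-1→DH-3 = (-483, -174, 75).
Normal n = (DH-1→DH-2) × (DH-1→DH-3) = (9525, -18900, 17493).
So ∂z/∂easting = −n_x/n_z = −0.54450 and ∂z/∂northing = −n_y/n_z = 1.08043.
Gradient magnitude |∇z| = √(a² + b²) = √(0.29648 + 1.16733) = 1.20988.
True dip = arctan(1.20988) = 50.43°, dipping toward SSE (azimuth ≈ 153°).

50.43°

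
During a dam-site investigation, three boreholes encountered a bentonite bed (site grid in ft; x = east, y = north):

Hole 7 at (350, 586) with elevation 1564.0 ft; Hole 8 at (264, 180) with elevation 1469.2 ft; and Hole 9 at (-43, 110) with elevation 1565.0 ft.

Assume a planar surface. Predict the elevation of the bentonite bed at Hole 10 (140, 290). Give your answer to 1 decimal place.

Let the plane be z = a·x + b·y + c.
Hole 8−Hole 7: −86a − 406b = −94.8;  Hole 9−Hole 7: −393a − 476b = 1.
Solving gives a = −0.38383, b = 0.31480.
Then c = 1564 − a·350 − b·586 = 1513.87.
At (140, 290): z = −53.7 + 91.3 + 1513.87 = 1551.4 ft.

1551.4 ft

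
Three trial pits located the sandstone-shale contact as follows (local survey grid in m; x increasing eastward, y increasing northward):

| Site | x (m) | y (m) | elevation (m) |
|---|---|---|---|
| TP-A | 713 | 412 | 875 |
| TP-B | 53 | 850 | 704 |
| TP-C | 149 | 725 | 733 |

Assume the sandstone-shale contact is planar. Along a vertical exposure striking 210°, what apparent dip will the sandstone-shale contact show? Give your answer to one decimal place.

2.8°

Let the plane be z = a·x + b·y + c.
TP-B−TP-A: −660a + 438b = −171;  TP-C−TP-A: −564a + 313b = −142.
Solving gives a = 0.21440, b = −0.06734.
Unit vector along 210° is (sin 210°, cos 210°) = (-0.5000, -0.8660).
Slope in that direction = a·(-0.5000) + b·(-0.8660) = −0.04888.
Apparent dip = arctan|0.04888| = 2.8° (true dip is 12.7°, so apparent ≤ true as expected).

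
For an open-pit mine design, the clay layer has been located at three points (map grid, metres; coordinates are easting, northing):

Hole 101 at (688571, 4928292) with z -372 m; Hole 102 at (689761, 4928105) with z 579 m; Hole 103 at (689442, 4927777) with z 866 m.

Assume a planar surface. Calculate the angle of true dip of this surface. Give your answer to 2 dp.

57.07°

Let the plane be z = a·easting + b·northing + c.
Hole 102−Hole 101: 1190a − 187b = 951;  Hole 103−Hole 101: 871a − 515b = 1238.
Solving gives a = 0.57394, b = −1.43319.
Gradient magnitude |∇z| = √(a² + b²) = √(0.32941 + 2.05405) = 1.54385.
True dip = arctan(1.54385) = 57.07°, dipping toward NNW (azimuth ≈ 338°).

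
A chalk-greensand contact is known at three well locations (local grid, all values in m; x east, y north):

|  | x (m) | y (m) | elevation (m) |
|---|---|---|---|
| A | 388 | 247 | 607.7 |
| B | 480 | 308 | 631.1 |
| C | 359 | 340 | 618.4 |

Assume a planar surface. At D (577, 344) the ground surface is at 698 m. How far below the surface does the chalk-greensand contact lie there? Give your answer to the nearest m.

Two edge vectors: A→B = (92, 61, 23.4), A→C = (-29, 93, 10.7).
Normal n = (A→B) × (A→C) = (-1523.5, -1663, 10325).
So ∂z/∂x = −n_x/n_z = 0.14755 and ∂z/∂y = −n_y/n_z = 0.16107.
Intercept c from A: 607.7 − 57.25 − 39.78 = 510.67.
At (577, 344): z_contact = 85.1 + 55.4 + 510.67 = 651.2 m.
Depth below ground = 698 − 651.2 = 47 m.

47 m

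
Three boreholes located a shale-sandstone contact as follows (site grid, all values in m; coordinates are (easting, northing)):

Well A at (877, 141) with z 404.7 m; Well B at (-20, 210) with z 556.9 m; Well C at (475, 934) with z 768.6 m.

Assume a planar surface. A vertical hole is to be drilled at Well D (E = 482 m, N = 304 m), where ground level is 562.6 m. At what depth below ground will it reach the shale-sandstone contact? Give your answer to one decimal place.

Two edge vectors: Well A→Well B = (-897, 69, 152.2), Well A→Well C = (-402, 793, 363.9).
Normal n = (Well A→Well B) × (Well A→Well C) = (-95585.5, 265233.9, -683583).
So ∂z/∂E = −n_x/n_z = −0.13983 and ∂z/∂N = −n_y/n_z = 0.38801.
Intercept c from Well A: 404.7 + 122.63 − 54.71 = 472.62.
At (482, 304): z_contact = −67.40 + 117.95 + 472.62 = 523.18 m.
Depth below ground = 562.6 − 523.18 = 39.4 m.

39.4 m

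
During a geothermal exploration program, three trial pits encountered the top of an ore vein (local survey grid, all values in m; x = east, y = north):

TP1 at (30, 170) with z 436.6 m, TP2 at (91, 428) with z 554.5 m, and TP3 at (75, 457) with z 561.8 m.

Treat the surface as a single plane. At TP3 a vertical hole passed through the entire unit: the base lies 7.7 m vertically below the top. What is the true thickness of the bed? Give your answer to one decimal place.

7.0 m

Two edge vectors: TP1→TP2 = (61, 258, 117.9), TP1→TP3 = (45, 287, 125.2).
Normal n = (TP1→TP2) × (TP1→TP3) = (-1535.7, -2331.7, 5897).
So ∂z/∂x = −n_x/n_z = 0.26042 and ∂z/∂y = −n_y/n_z = 0.39540.
|∇z| = √(a²+b²) = 0.47346, so dip δ = arctan(0.47346) = 25.34°.
True thickness = vertical thickness × cos δ = 7.7 × cos 25.34° = 7.0 m.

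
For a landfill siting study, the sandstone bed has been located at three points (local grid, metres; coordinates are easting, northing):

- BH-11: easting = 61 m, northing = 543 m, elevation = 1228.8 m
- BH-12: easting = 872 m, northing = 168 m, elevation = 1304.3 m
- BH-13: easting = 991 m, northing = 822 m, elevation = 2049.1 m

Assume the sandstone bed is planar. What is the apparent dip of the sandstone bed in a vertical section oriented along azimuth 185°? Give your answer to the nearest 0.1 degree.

Let the plane be z = a·easting + b·northing + c.
BH-12−BH-11: 811a − 375b = 75.5;  BH-13−BH-11: 930a + 279b = 820.3.
Solving gives a = 0.57159, b = 1.03483.
Unit vector along 185° is (sin 185°, cos 185°) = (-0.0872, -0.9962).
Slope in that direction = a·(-0.0872) + b·(-0.9962) = −1.08071.
Apparent dip = arctan|1.08071| = 47.2° (true dip is 49.8°, so apparent ≤ true as expected).

47.2°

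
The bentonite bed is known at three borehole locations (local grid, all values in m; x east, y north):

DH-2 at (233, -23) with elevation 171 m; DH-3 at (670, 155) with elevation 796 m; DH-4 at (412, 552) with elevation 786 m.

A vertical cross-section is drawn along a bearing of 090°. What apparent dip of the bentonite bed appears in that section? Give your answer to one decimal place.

48.7°

Two edge vectors: DH-2→DH-3 = (437, 178, 625), DH-2→DH-4 = (179, 575, 615).
Normal n = (DH-2→DH-3) × (DH-2→DH-4) = (-249905, -156880, 219413).
So ∂z/∂x = −n_x/n_z = 1.13897 and ∂z/∂y = −n_y/n_z = 0.71500.
Unit vector along 090° is (sin 90°, cos 90°) = (1.0000, 0.0000).
Slope in that direction = a·(1.0000) + b·(0.0000) = 1.13897.
Apparent dip = arctan|1.13897| = 48.7° (true dip is 53.4°, so apparent ≤ true as expected).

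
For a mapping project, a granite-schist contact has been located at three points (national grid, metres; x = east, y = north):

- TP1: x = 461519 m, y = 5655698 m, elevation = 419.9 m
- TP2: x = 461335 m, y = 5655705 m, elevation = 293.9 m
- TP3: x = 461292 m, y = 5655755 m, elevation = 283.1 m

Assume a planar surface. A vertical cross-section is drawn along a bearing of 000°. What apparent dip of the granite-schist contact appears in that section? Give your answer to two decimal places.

21.08°

Two edge vectors: TP1→TP2 = (-184, 7, -126), TP1→TP3 = (-227, 57, -136.8).
Normal n = (TP1→TP2) × (TP1→TP3) = (6224.4, 3430.8, -8899).
So ∂z/∂x = −n_x/n_z = 0.69945 and ∂z/∂y = −n_y/n_z = 0.38553.
Unit vector along 000° is (sin 0°, cos 0°) = (0.0000, 1.0000).
Slope in that direction = a·(0.0000) + b·(1.0000) = 0.38553.
Apparent dip = arctan|0.38553| = 21.08° (true dip is 38.6°, so apparent ≤ true as expected).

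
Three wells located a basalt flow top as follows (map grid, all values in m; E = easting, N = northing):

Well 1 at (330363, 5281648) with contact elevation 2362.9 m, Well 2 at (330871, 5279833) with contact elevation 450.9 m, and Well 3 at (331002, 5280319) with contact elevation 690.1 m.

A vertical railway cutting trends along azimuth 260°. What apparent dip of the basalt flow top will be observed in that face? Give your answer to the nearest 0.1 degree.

Two edge vectors: Well 1→Well 2 = (508, -1815, -1912), Well 1→Well 3 = (639, -1329, -1672.8).
Normal n = (Well 1→Well 2) × (Well 1→Well 3) = (495084, -371985.6, 484653).
So ∂z/∂E = −n_x/n_z = −1.02152 and ∂z/∂N = −n_y/n_z = 0.76753.
Unit vector along 260° is (sin 260°, cos 260°) = (-0.9848, -0.1736).
Slope in that direction = a·(-0.9848) + b·(-0.1736) = 0.87272.
Apparent dip = arctan|0.87272| = 41.1° (true dip is 52.0°, so apparent ≤ true as expected).

41.1°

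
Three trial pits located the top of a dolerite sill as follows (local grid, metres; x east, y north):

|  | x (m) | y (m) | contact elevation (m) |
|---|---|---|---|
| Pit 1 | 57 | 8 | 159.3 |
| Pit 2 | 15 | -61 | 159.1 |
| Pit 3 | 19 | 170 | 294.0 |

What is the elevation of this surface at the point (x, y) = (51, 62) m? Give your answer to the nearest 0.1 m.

197.6 m

Let the plane be z = a·x + b·y + c.
Pit 2−Pit 1: −42a − 69b = −0.2;  Pit 3−Pit 1: −38a + 162b = 134.7.
Solving gives a = −0.98259, b = 0.60100.
Then c = 159.3 − a·57 − b·8 = 210.50.
At (51, 62): z = −50.1 + 37.3 + 210.50 = 197.6 m.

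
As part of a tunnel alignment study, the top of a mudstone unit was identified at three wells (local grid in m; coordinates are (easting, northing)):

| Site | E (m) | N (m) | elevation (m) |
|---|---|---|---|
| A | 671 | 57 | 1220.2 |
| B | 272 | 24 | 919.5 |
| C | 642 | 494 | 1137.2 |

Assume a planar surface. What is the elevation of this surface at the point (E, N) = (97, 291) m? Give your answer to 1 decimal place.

748.4 m

Let the plane be z = a·E + b·N + c.
B−A: −399a − 33b = −300.7;  C−A: −29a + 437b = −83.
Solving gives a = 0.76514, b = −0.13916.
Then c = 1220.2 − a·671 − b·57 = 714.72.
At (97, 291): z = 74.2 − 40.5 + 714.72 = 748.4 m.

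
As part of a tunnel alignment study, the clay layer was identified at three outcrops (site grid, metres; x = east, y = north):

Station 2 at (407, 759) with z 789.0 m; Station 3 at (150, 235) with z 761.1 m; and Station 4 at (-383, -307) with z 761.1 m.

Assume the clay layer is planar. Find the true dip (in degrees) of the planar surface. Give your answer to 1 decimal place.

8.6°

Two edge vectors: Station 2→Station 3 = (-257, -524, -27.9), Station 2→Station 4 = (-790, -1066, -27.9).
Normal n = (Station 2→Station 3) × (Station 2→Station 4) = (-15121.8, 14870.7, -139998).
So ∂z/∂x = −n_x/n_z = −0.10801 and ∂z/∂y = −n_y/n_z = 0.10622.
Gradient magnitude |∇z| = √(a² + b²) = √(0.01167 + 0.01128) = 0.15149.
True dip = arctan(0.15149) = 8.6°, dipping toward SE (azimuth ≈ 135°).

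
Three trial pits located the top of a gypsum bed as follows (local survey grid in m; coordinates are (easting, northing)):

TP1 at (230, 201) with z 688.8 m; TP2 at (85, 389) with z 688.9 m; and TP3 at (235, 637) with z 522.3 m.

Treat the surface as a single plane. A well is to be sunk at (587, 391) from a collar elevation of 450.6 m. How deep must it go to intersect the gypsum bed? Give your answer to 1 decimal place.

Two edge vectors: TP1→TP2 = (-145, 188, 0.1), TP1→TP3 = (5, 436, -166.5).
Normal n = (TP1→TP2) × (TP1→TP3) = (-31345.6, -24142, -64160).
So ∂z/∂E = −n_x/n_z = −0.48855 and ∂z/∂N = −n_y/n_z = −0.37628.
Intercept c from TP1: 688.8 + 112.37 + 75.63 = 876.80.
At (587, 391): z_contact = −286.78 − 147.12 + 876.80 = 442.89 m.
Depth below ground = 450.6 − 442.89 = 7.7 m.

7.7 m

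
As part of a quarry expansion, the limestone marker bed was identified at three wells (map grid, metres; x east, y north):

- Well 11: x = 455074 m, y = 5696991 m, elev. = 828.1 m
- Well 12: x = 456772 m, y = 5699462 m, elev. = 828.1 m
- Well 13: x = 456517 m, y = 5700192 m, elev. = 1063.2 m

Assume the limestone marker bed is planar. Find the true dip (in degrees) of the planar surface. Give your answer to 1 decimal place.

20.7°

Let the plane be z = a·x + b·y + c.
Well 12−Well 11: 1698a + 2471b = 0;  Well 13−Well 11: 1443a + 3201b = 235.1.
Solving gives a = −0.31072, b = 0.21352.
Gradient magnitude |∇z| = √(a² + b²) = √(0.09655 + 0.04559) = 0.37701.
True dip = arctan(0.37701) = 20.7°, dipping toward SE (azimuth ≈ 124°).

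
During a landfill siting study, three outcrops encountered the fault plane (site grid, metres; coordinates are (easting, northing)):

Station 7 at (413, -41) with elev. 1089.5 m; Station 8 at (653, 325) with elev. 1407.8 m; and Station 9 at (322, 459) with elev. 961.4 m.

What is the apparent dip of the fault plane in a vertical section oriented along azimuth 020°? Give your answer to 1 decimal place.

24.2°

Let the plane be z = a·E + b·N + c.
Station 8−Station 7: 240a + 366b = 318.3;  Station 9−Station 7: −91a + 500b = −128.1.
Solving gives a = 1.34394, b = −0.01160.
Unit vector along 020° is (sin 20°, cos 20°) = (0.3420, 0.9397).
Slope in that direction = a·(0.3420) + b·(0.9397) = 0.44875.
Apparent dip = arctan|0.44875| = 24.2° (true dip is 53.3°, so apparent ≤ true as expected).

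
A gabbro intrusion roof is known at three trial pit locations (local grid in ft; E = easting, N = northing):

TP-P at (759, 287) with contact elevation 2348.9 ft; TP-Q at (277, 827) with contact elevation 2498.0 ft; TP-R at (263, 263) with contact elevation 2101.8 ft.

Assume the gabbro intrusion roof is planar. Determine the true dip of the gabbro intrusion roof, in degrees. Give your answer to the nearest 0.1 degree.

39.8°

Let the plane be z = a·E + b·N + c.
TP-Q−TP-P: −482a + 540b = 149.1;  TP-R−TP-P: −496a − 24b = −247.1.
Solving gives a = 0.46475, b = 0.69095.
Gradient magnitude |∇z| = √(a² + b²) = √(0.21599 + 0.47741) = 0.83271.
True dip = arctan(0.83271) = 39.8°, dipping toward SW (azimuth ≈ 214°).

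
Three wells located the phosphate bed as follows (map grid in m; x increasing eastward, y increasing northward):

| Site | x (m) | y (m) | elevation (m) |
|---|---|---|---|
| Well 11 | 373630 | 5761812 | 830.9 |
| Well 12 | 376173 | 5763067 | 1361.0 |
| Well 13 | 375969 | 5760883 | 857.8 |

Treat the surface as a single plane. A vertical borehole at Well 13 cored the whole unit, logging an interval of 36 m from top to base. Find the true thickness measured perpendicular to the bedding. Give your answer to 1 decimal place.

35.0 m

Two edge vectors: Well 11→Well 12 = (2543, 1255, 530.1), Well 11→Well 13 = (2339, -929, 26.9).
Normal n = (Well 11→Well 12) × (Well 11→Well 13) = (526222.4, 1171497.2, -5297892).
So ∂z/∂x = −n_x/n_z = 0.09933 and ∂z/∂y = −n_y/n_z = 0.22113.
|∇z| = √(a²+b²) = 0.24241, so dip δ = arctan(0.24241) = 13.63°.
True thickness = vertical thickness × cos δ = 36 × cos 13.63° = 35.0 m.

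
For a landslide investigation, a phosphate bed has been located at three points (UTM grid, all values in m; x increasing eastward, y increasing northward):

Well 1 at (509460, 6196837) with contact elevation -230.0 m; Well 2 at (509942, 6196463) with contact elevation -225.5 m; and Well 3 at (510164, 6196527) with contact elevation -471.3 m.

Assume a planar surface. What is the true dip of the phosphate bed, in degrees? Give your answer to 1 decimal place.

52.9°

Let the plane be z = a·x + b·y + c.
Well 2−Well 1: 482a − 374b = 4.5;  Well 3−Well 1: 704a − 310b = −241.3.
Solving gives a = −0.80475, b = −1.04916.
Gradient magnitude |∇z| = √(a² + b²) = √(0.64762 + 1.10075) = 1.32226.
True dip = arctan(1.32226) = 52.9°, dipping toward NE (azimuth ≈ 037°).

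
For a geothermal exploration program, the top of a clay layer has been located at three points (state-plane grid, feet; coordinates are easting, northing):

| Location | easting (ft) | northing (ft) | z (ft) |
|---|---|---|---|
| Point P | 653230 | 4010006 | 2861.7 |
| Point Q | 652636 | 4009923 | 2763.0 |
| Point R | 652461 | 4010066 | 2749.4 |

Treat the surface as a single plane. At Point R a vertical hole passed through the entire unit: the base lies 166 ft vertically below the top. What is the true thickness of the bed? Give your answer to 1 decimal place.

Two edge vectors: Point P→Point Q = (-594, -83, -98.7), Point P→Point R = (-769, 60, -112.3).
Normal n = (Point P→Point Q) × (Point P→Point R) = (15242.9, 9194.1, -99467).
So ∂z/∂easting = −n_x/n_z = 0.15325 and ∂z/∂northing = −n_y/n_z = 0.09243.
|∇z| = √(a²+b²) = 0.17896, so dip δ = arctan(0.17896) = 10.15°.
True thickness = vertical thickness × cos δ = 166 × cos 10.15° = 163.4 ft.

163.4 ft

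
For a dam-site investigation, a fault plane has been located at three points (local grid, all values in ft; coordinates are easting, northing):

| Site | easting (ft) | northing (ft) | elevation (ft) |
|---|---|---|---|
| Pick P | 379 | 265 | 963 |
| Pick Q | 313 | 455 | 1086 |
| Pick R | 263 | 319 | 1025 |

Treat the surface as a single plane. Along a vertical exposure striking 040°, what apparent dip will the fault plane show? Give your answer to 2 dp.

13.67°

Two edge vectors: Pick P→Pick Q = (-66, 190, 123), Pick P→Pick R = (-116, 54, 62).
Normal n = (Pick P→Pick Q) × (Pick P→Pick R) = (5138, -10176, 18476).
So ∂z/∂easting = −n_x/n_z = −0.27809 and ∂z/∂northing = −n_y/n_z = 0.55077.
Unit vector along 040° is (sin 40°, cos 40°) = (0.6428, 0.7660).
Slope in that direction = a·(0.6428) + b·(0.7660) = 0.24316.
Apparent dip = arctan|0.24316| = 13.67° (true dip is 31.7°, so apparent ≤ true as expected).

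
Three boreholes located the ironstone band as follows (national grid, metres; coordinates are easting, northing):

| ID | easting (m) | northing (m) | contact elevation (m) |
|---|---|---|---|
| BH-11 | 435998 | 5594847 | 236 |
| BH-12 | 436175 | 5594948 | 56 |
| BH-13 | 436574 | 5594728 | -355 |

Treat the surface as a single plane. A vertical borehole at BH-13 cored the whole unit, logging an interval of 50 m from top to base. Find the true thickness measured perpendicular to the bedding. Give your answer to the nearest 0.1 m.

Let the plane be z = a·easting + b·northing + c.
BH-12−BH-11: 177a + 101b = −180;  BH-13−BH-11: 576a − 119b = −591.
Solving gives a = −1.02362, b = 0.01170.
|∇z| = √(a²+b²) = 1.02369, so dip δ = arctan(1.02369) = 45.67°.
True thickness = vertical thickness × cos δ = 50 × cos 45.67° = 34.9 m.

34.9 m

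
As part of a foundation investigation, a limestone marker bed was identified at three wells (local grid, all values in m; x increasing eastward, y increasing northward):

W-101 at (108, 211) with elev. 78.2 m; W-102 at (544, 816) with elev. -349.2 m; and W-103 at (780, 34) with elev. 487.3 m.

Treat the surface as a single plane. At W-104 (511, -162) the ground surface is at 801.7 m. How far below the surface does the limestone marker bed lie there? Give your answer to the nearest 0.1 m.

221.3 m

Let the plane be z = a·x + b·y + c.
W-102−W-101: 436a + 605b = −427.4;  W-103−W-101: 672a − 177b = 409.1.
Solving gives a = 0.35527, b = −0.96248.
Then c = 78.2 − a·108 − b·211 = 242.91.
At (511, -162): z_contact = 181.54 + 155.92 + 242.91 = 580.38 m.
Depth below ground = 801.7 − 580.38 = 221.3 m.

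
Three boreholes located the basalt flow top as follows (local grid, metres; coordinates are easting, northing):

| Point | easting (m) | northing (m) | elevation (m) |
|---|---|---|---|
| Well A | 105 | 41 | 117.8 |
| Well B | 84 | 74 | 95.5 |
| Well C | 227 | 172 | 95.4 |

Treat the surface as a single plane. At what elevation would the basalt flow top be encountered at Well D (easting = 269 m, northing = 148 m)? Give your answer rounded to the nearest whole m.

120 m

Let the plane be z = a·easting + b·northing + c.
Well B−Well A: −21a + 33b = −22.3;  Well C−Well A: 122a + 131b = −22.4.
Solving gives a = 0.32199, b = −0.47086.
Then c = 117.8 − a·105 − b·41 = 103.30.
At (269, 148): z = 86.6 − 69.7 + 103.30 = 120.2 m.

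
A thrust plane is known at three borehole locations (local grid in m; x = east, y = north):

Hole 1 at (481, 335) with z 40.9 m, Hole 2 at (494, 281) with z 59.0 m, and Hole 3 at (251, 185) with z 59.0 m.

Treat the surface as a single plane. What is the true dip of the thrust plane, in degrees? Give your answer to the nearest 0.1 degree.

Two edge vectors: Hole 1→Hole 2 = (13, -54, 18.1), Hole 1→Hole 3 = (-230, -150, 18.1).
Normal n = (Hole 1→Hole 2) × (Hole 1→Hole 3) = (1737.6, -4398.3, -14370).
So ∂z/∂x = −n_x/n_z = 0.12092 and ∂z/∂y = −n_y/n_z = −0.30608.
Gradient magnitude |∇z| = √(a² + b²) = √(0.01462 + 0.09368) = 0.32909.
True dip = arctan(0.32909) = 18.2°, dipping toward NNW (azimuth ≈ 338°).

18.2°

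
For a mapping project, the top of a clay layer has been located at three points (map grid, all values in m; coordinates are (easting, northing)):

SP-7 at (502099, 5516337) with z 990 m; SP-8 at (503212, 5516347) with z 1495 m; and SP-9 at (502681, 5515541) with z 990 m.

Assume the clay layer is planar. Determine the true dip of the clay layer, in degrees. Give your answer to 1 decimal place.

29.2°

Two edge vectors: SP-7→SP-8 = (1113, 10, 505), SP-7→SP-9 = (582, -796, 0).
Normal n = (SP-7→SP-8) × (SP-7→SP-9) = (401980, 293910, -891768).
So ∂z/∂E = −n_x/n_z = 0.45077 and ∂z/∂N = −n_y/n_z = 0.32958.
Gradient magnitude |∇z| = √(a² + b²) = √(0.20319 + 0.10862) = 0.55840.
True dip = arctan(0.55840) = 29.2°, dipping toward SW (azimuth ≈ 234°).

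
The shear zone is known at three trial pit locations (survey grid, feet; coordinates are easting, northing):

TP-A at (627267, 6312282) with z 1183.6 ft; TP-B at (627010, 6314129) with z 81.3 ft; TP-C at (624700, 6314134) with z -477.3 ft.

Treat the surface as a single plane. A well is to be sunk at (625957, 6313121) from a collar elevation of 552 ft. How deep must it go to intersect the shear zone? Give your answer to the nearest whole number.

Two edge vectors: TP-A→TP-B = (-257, 1847, -1102.3), TP-A→TP-C = (-2567, 1852, -1660.9).
Normal n = (TP-A→TP-B) × (TP-A→TP-C) = (-1026222.7, 2402752.8, 4265285).
So ∂z/∂easting = −n_x/n_z = 0.24059886 and ∂z/∂northing = −n_y/n_z = −0.56332761.
Intercept c from TP-A: 1183.6 − 150919.72 + 3555882.73 = 3406146.60.
At (625957, 6313121): z_contact = 150604.5 − 3556355.4 + 3406146.60 = 395.8 ft.
Depth below ground = 552 − 395.8 = 156 ft.

156 ft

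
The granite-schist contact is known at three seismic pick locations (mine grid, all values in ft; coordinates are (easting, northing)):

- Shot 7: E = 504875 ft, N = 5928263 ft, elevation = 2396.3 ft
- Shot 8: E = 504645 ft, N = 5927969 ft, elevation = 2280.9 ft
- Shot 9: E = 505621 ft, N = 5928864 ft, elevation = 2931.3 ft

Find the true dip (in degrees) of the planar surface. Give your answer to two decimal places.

49.63°

Two edge vectors: Shot 7→Shot 8 = (-230, -294, -115.4), Shot 7→Shot 9 = (746, 601, 535).
Normal n = (Shot 7→Shot 8) × (Shot 7→Shot 9) = (-87934.6, 36961.6, 81094).
So ∂z/∂E = −n_x/n_z = 1.08435 and ∂z/∂N = −n_y/n_z = −0.45579.
Gradient magnitude |∇z| = √(a² + b²) = √(1.17582 + 0.20774) = 1.17625.
True dip = arctan(1.17625) = 49.63°, dipping toward WNW (azimuth ≈ 293°).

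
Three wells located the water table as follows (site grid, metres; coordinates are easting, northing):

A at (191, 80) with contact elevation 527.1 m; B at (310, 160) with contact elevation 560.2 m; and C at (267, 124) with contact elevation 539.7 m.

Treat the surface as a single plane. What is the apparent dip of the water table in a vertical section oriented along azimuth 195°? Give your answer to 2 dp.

45.72°

Let the plane be z = a·easting + b·northing + c.
B−A: 119a + 80b = 33.1;  C−A: 76a + 44b = 12.6.
Solving gives a = −0.53128, b = 1.20403.
Unit vector along 195° is (sin 195°, cos 195°) = (-0.2588, -0.9659).
Slope in that direction = a·(-0.2588) + b·(-0.9659) = −1.02550.
Apparent dip = arctan|1.02550| = 45.72° (true dip is 52.8°, so apparent ≤ true as expected).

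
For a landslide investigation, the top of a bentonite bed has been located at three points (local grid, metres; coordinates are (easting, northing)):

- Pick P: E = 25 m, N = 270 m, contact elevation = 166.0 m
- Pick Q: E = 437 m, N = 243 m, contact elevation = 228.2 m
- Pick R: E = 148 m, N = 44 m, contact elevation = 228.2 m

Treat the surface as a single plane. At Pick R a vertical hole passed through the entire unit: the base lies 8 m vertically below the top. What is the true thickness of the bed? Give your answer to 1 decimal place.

7.8 m

Let the plane be z = a·E + b·N + c.
Pick Q−Pick P: 412a − 27b = 62.2;  Pick R−Pick P: 123a − 226b = 62.2.
Solving gives a = 0.13785, b = −0.20020.
|∇z| = √(a²+b²) = 0.24307, so dip δ = arctan(0.24307) = 13.66°.
True thickness = vertical thickness × cos δ = 8 × cos 13.66° = 7.8 m.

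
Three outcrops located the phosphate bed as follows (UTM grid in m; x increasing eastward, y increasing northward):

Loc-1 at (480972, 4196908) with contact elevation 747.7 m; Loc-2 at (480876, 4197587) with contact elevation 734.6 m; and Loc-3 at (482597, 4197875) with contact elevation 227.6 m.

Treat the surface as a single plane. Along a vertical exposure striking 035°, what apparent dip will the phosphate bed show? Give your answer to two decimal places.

11.97°

Let the plane be z = a·x + b·y + c.
Loc-2−Loc-1: −96a + 679b = −13.1;  Loc-3−Loc-1: 1625a + 967b = −520.1.
Solving gives a = −0.28463, b = −0.05954.
Unit vector along 035° is (sin 35°, cos 35°) = (0.5736, 0.8192).
Slope in that direction = a·(0.5736) + b·(0.8192) = −0.21203.
Apparent dip = arctan|0.21203| = 11.97° (true dip is 16.2°, so apparent ≤ true as expected).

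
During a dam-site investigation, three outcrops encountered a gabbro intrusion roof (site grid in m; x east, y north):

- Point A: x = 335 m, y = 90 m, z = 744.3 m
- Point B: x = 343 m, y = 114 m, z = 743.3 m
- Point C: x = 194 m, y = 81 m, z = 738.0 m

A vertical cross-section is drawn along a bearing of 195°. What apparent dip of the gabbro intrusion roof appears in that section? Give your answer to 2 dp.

2.48°

Let the plane be z = a·x + b·y + c.
Point B−Point A: 8a + 24b = −1;  Point C−Point A: −141a − 9b = −6.3.
Solving gives a = 0.04837, b = −0.05779.
Unit vector along 195° is (sin 195°, cos 195°) = (-0.2588, -0.9659).
Slope in that direction = a·(-0.2588) + b·(-0.9659) = 0.04330.
Apparent dip = arctan|0.04330| = 2.48° (true dip is 4.3°, so apparent ≤ true as expected).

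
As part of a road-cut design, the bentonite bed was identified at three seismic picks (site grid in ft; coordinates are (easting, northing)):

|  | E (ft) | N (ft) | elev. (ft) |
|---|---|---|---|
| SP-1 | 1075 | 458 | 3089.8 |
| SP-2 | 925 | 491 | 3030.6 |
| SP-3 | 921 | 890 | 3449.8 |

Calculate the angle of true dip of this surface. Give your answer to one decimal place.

Two edge vectors: SP-1→SP-2 = (-150, 33, -59.2), SP-1→SP-3 = (-154, 432, 360).
Normal n = (SP-1→SP-2) × (SP-1→SP-3) = (37454.4, 63116.8, -59718).
So ∂z/∂E = −n_x/n_z = 0.62719 and ∂z/∂N = −n_y/n_z = 1.05691.
Gradient magnitude |∇z| = √(a² + b²) = √(0.39336 + 1.11707) = 1.22900.
True dip = arctan(1.22900) = 50.9°, dipping toward SSW (azimuth ≈ 211°).

50.9°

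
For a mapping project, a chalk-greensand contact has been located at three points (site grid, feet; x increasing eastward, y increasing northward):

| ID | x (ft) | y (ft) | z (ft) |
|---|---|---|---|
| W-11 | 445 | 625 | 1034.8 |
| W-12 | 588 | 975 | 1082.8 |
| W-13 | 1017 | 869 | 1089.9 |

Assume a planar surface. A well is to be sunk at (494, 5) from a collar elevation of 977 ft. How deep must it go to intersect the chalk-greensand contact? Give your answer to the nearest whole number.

13 ft

Let the plane be z = a·x + b·y + c.
W-12−W-11: 143a + 350b = 48;  W-13−W-11: 572a + 244b = 55.1.
Solving gives a = 0.04581, b = 0.11843.
Then c = 1034.8 − a·445 − b·625 = 940.40.
At (494, 5): z_contact = 22.6 + 0.6 + 940.40 = 963.6 ft.
Depth below ground = 977 − 963.6 = 13 ft.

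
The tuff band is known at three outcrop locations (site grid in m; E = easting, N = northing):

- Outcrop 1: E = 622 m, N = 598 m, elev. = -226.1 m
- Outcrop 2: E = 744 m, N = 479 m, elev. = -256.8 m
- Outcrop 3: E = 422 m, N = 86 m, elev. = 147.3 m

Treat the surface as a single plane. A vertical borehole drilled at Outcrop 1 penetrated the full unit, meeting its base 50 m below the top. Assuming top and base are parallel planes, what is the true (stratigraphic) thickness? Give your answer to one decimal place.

Two edge vectors: Outcrop 1→Outcrop 2 = (122, -119, -30.7), Outcrop 1→Outcrop 3 = (-200, -512, 373.4).
Normal n = (Outcrop 1→Outcrop 2) × (Outcrop 1→Outcrop 3) = (-60153, -39414.8, -86264).
So ∂z/∂E = −n_x/n_z = −0.69731 and ∂z/∂N = −n_y/n_z = −0.45691.
|∇z| = √(a²+b²) = 0.83367, so dip δ = arctan(0.83367) = 39.82°.
True thickness = vertical thickness × cos δ = 50 × cos 39.82° = 38.4 m.

38.4 m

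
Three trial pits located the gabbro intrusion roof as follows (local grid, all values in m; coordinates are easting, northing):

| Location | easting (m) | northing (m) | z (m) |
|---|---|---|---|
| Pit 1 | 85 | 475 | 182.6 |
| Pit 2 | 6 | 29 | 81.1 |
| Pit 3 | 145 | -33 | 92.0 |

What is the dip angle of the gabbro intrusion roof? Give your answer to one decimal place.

Let the plane be z = a·easting + b·northing + c.
Pit 2−Pit 1: −79a − 446b = −101.5;  Pit 3−Pit 1: 60a − 508b = −90.6.
Solving gives a = 0.16675, b = 0.19804.
Gradient magnitude |∇z| = √(a² + b²) = √(0.02781 + 0.03922) = 0.25890.
True dip = arctan(0.25890) = 14.5°, dipping toward SW (azimuth ≈ 220°).

14.5°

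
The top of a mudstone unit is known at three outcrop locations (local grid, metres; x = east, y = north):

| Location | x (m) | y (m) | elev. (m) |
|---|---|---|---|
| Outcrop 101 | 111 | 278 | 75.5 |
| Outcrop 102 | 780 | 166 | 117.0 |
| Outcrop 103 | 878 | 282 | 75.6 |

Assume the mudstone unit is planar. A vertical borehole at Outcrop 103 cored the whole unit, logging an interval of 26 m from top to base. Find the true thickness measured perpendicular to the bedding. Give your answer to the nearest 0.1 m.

Let the plane be z = a·x + b·y + c.
Outcrop 102−Outcrop 101: 669a − 112b = 41.5;  Outcrop 103−Outcrop 101: 767a + 4b = 0.1.
Solving gives a = 0.00200, b = −0.35859.
|∇z| = √(a²+b²) = 0.35859, so dip δ = arctan(0.35859) = 19.73°.
True thickness = vertical thickness × cos δ = 26 × cos 19.73° = 24.5 m.

24.5 m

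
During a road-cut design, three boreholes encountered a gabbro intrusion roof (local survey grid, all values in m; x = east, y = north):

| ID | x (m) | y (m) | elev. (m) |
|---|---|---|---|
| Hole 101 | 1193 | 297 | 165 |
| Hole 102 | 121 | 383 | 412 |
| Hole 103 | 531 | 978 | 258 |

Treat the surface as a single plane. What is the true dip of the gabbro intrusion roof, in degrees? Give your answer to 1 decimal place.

14.4°

Let the plane be z = a·x + b·y + c.
Hole 102−Hole 101: −1072a + 86b = 247;  Hole 103−Hole 101: −662a + 681b = 93.
Solving gives a = −0.23802, b = −0.09481.
Gradient magnitude |∇z| = √(a² + b²) = √(0.05665 + 0.00899) = 0.25621.
True dip = arctan(0.25621) = 14.4°, dipping toward ENE (azimuth ≈ 068°).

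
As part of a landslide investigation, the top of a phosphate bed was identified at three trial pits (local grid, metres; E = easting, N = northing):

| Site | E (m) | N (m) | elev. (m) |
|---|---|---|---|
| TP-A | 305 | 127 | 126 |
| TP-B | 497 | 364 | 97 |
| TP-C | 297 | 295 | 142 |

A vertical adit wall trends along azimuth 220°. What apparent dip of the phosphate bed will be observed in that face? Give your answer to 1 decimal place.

5.7°

Let the plane be z = a·E + b·N + c.
TP-B−TP-A: 192a + 237b = −29;  TP-C−TP-A: −8a + 168b = 16.
Solving gives a = −0.25369, b = 0.08316.
Unit vector along 220° is (sin 220°, cos 220°) = (-0.6428, -0.7660).
Slope in that direction = a·(-0.6428) + b·(-0.7660) = 0.09937.
Apparent dip = arctan|0.09937| = 5.7° (true dip is 14.9°, so apparent ≤ true as expected).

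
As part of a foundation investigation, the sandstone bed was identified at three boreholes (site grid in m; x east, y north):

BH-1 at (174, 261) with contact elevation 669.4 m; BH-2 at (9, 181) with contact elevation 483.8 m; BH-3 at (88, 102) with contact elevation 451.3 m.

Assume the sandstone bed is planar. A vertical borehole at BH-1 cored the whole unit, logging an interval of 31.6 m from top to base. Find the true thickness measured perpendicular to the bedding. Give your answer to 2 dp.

20.15 m

Let the plane be z = a·x + b·y + c.
BH-2−BH-1: −165a − 80b = −185.6;  BH-3−BH-1: −86a − 159b = −218.1.
Solving gives a = 0.62322, b = 1.03461.
|∇z| = √(a²+b²) = 1.20782, so dip δ = arctan(1.20782) = 50.38°.
True thickness = vertical thickness × cos δ = 31.6 × cos 50.38° = 20.15 m.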